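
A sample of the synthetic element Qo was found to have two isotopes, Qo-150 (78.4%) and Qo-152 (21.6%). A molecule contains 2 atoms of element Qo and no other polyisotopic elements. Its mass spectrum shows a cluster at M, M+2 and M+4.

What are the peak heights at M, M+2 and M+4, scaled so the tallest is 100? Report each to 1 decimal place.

100.0 : 55.1 : 7.6

Expanding (0.784 + 0.216)^2:
P(M) = 0.784^2 = 0.614656
P(M+2) = 2 × 0.784^1 × 0.216^1 = 0.338688
P(M+4) = 0.216^2 = 0.046656
The M peak is largest (0.614656); scaling to 100 gives 100.0 : 55.1 : 7.6.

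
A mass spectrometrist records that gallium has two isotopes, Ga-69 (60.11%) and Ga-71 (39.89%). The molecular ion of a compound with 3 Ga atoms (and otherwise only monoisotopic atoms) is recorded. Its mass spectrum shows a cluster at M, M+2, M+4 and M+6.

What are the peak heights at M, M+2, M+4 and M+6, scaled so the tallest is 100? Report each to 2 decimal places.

The 3 Ga atoms are independent, so intensities follow the terms of (0.6011 + 0.3989)^3.
P(M) = 0.6011^3 = 0.217190
P(M+2) = 3 × 0.6011^2 × 0.3989^1 = 0.432393
P(M+4) = 3 × 0.6011^1 × 0.3989^2 = 0.286943
P(M+6) = 0.3989^3 = 0.063473
The M+2 peak is largest (0.432393); scaling to 100 gives 50.23 : 100.00 : 66.36 : 14.68.

50.23 : 100.00 : 66.36 : 14.68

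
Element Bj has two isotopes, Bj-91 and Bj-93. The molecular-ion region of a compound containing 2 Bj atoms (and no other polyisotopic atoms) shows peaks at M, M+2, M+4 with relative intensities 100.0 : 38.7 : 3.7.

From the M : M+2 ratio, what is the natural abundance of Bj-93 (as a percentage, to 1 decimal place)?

Let p = fractional abundance of Bj-91. I(M+2)/I(M) = [C(2,1)·p^1·(1−p)] / p^2 = 2·(1−p)/p = 38.7/100.0 = 0.3870
(1−p)/p = 0.3870/2 = 0.1935  ⇒  p = 1/(1 + 0.1935) = 0.8379
Bj-91: 83.8%, Bj-93: 16.2%.

16.2%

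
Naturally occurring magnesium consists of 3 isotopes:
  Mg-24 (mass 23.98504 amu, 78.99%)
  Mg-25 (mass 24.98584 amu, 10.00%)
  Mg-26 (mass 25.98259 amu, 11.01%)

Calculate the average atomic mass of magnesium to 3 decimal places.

24.305 amu

Weight each isotope mass by its fractional abundance: 0.7899 × 23.98504 + 0.1000 × 24.98584 + 0.1101 × 25.98259
= 18.945783 + 2.498584 + 2.860683 = 24.305050 amu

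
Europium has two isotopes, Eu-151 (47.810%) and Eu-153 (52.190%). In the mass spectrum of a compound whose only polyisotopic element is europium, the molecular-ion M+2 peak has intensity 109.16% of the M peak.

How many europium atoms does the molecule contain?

1

For n independent Eu atoms, I(M+2)/I(M) = n · (abundance Eu-153) / (abundance Eu-151) = n · 0.52190/0.47810.
n = 1.0916 × 0.47810/0.52190 = 1.00 ≈ 1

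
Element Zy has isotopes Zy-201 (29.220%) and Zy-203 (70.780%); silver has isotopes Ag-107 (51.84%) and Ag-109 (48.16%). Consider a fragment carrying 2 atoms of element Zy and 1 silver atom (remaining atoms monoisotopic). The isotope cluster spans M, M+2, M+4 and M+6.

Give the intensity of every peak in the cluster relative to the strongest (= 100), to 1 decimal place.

9.6 : 55.7 : 100.0 : 52.6

Element Zy pattern (n=2): 0.08538084 : 0.41363832 : 0.50098084
Silver pattern (n=1): 0.5184 : 0.4816
Convolve the two distributions (both contribute in 2-u steps):
  M: 0.08538084×0.5184 = 0.044261
  M+2: 0.08538084×0.4816 + 0.41363832×0.5184 = 0.255550
  M+4: 0.41363832×0.4816 + 0.50098084×0.5184 = 0.458917
  M+6: 0.50098084×0.4816 = 0.241272
Scale to base peak (0.458917) = 100: 9.6 : 55.7 : 100.0 : 52.6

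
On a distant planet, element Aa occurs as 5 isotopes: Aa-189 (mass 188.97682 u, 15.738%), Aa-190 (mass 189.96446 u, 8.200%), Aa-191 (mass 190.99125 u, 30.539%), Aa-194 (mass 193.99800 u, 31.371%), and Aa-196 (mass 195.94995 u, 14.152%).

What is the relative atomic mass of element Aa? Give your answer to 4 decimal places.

The abundance-weighted mean is 0.15738 × 188.97682 + 0.08200 × 189.96446 + 0.30539 × 190.99125 + 0.31371 × 193.99800 + 0.14152 × 195.94995
= 29.741172 + 15.577086 + 58.326818 + 60.859113 + 27.730837 = 192.235026 u

192.2350 u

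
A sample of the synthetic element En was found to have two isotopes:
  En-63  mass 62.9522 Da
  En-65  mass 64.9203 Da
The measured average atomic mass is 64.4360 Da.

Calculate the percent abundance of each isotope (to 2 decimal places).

Let x be the fractional abundance of En-63; then En-65 has abundance 1 − x.
62.9522·x + 64.9203·(1 − x) = 64.4360
(62.9522 − 64.9203)·x = 64.4360 − 64.9203
x = -0.4843 / -1.9681 = 0.24607 → 24.61% En-63, 75.39% En-65.

En-63: 24.61%, En-65: 75.39%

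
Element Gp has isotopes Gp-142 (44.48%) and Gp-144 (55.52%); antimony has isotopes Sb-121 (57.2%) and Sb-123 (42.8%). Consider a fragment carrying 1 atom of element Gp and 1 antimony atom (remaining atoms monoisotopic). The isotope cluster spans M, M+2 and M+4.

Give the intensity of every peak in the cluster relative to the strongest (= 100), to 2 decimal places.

50.09 : 100.00 : 46.78

Element Gp pattern (n=1): 0.4448 : 0.5552
Antimony pattern (n=1): 0.5720 : 0.4280
Convolve the two distributions (both contribute in 2-u steps):
  M: 0.4448×0.5720 = 0.254426
  M+2: 0.4448×0.4280 + 0.5552×0.5720 = 0.507949
  M+4: 0.5552×0.4280 = 0.237626
Scale to base peak (0.507949) = 100: 50.09 : 100.00 : 46.78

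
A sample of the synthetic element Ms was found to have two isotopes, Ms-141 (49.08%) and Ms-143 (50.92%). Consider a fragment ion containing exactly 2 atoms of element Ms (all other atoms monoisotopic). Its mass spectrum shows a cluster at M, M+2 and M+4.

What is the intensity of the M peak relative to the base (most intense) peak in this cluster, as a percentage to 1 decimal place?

48.2%

Term probabilities: M 0.2409, M+2 0.4998, M+4 0.2593. Base peak = M+2.
P(M+2) = C(2,1) × 0.4908^1 × 0.5092^1 = 2 × 0.4908 × 0.5092 = 0.499831 (base)
P(M) = C(2,0) × 0.4908^2 × 0.5092^0 = 1 × 0.24088464 × 1.0000 = 0.240885
Relative intensity = 0.240885 / 0.499831 × 100 = 48.2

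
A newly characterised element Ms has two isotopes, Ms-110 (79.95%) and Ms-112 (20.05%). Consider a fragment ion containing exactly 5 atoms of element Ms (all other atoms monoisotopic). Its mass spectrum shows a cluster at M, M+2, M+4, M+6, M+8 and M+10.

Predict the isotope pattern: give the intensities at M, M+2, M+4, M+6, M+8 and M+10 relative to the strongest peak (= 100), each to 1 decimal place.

79.8 : 100.0 : 50.2 : 12.6 : 1.6 : 0.1

The 5 Ms atoms are independent, so intensities follow the terms of (0.7995 + 0.2005)^5.
P(M) = 0.7995^5 = 0.326657
P(M+2) = 5 × 0.7995^4 × 0.2005^1 = 0.409598
P(M+4) = 10 × 0.7995^3 × 0.2005^2 = 0.205440
P(M+6) = 10 × 0.7995^2 × 0.2005^3 = 0.051520
P(M+8) = 5 × 0.7995^1 × 0.2005^4 = 0.006460
P(M+10) = 0.2005^5 = 0.000324
The M+2 peak is largest (0.409598); scaling to 100 gives 79.8 : 100.0 : 50.2 : 12.6 : 1.6 : 0.1.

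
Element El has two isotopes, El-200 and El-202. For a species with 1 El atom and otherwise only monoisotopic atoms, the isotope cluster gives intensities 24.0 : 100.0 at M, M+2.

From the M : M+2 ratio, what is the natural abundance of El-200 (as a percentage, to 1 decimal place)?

If p is the fraction of El that is El-200, then I(M+2)/I(M) = [C(1,1)·p^0·(1−p)] / p^1 = 1·(1−p)/p = 100.0/24.0 = 4.1667
(1−p)/p = 4.1667/1 = 4.1667  ⇒  p = 1/(1 + 4.1667) = 0.1935
El-200: 19.4%, El-202: 80.6%.

19.4%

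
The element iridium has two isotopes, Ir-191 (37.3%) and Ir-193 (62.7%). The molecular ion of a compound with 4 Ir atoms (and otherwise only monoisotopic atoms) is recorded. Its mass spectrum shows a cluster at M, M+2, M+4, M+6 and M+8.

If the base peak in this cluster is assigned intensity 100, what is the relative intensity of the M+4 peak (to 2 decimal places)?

(0.373 + 0.627)^4 gives M 0.0194, M+2 0.1302, M+4 0.3282, M+6 0.3678, M+8 0.1546; the largest is M+6.
P(M+6) = C(4,3) × 0.373^1 × 0.627^3 = 4 × 0.3730 × 0.24649188 = 0.367766 (base)
P(M+4) = C(4,2) × 0.373^2 × 0.627^2 = 6 × 0.139129 × 0.393129 = 0.328174
Relative intensity = 0.328174 / 0.367766 × 100 = 89.23

89.23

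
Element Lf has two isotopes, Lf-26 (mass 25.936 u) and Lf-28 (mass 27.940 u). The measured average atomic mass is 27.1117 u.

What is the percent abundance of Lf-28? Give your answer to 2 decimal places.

Let x be the fractional abundance of Lf-26; then Lf-28 has abundance 1 − x.
25.936·x + 27.940·(1 − x) = 27.1117
(25.936 − 27.940)·x = 27.1117 − 27.940
x = -0.8283 / -2.004 = 0.41332 → 41.33% Lf-26, 58.67% Lf-28.

58.67%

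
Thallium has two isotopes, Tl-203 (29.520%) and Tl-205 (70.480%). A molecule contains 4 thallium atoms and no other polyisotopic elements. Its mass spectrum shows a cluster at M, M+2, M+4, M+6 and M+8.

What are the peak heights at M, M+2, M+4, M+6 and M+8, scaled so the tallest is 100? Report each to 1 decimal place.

1.8 : 17.5 : 62.8 : 100.0 : 59.7

Each Tl atom is independently Tl-203 (p = 0.29520) or Tl-205 (q = 0.70480); the cluster is the binomial expansion (p + q)^4.
P(M) = 0.29520^4 = 0.007594
P(M+2) = 4 × 0.29520^3 × 0.70480^1 = 0.072523
P(M+4) = 6 × 0.29520^2 × 0.70480^2 = 0.259726
P(M+6) = 4 × 0.29520^1 × 0.70480^3 = 0.413403
P(M+8) = 0.70480^4 = 0.246754
The M+6 peak is largest (0.413403); scaling to 100 gives 1.8 : 17.5 : 62.8 : 100.0 : 59.7.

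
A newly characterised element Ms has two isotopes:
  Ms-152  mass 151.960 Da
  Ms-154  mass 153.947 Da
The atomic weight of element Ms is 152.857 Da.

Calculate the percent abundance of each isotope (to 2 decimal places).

Ms-152: 54.86%, Ms-154: 45.14%

Let x be the fractional abundance of Ms-152; then Ms-154 has abundance 1 − x.
151.960·x + 153.947·(1 − x) = 152.857
(151.960 − 153.947)·x = 152.857 − 153.947
x = -1.090 / -1.987 = 0.54857 → 54.86% Ms-152, 45.14% Ms-154.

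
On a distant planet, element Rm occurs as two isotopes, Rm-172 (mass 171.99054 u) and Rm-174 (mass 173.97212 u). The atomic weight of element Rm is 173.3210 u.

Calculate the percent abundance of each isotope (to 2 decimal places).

Rm-172: 32.86%, Rm-174: 67.14%

With x = fraction of Rm-172 (so Rm-174 is 1 − x):
171.99054·x + 173.97212·(1 − x) = 173.3210
(171.99054 − 173.97212)·x = 173.3210 − 173.97212
x = -0.65112 / -1.98158 = 0.32859 → 32.86% Rm-172, 67.14% Rm-174.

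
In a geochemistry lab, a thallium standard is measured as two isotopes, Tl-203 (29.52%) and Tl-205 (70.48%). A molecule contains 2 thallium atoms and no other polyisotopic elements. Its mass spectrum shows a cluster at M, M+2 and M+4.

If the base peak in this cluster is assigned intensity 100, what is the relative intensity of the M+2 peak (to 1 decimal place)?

Term probabilities: M 0.0871, M+2 0.4161, M+4 0.4967. Base peak = M+4.
P(M+4) = C(2,2) × 0.2952^0 × 0.7048^2 = 1 × 1.0000 × 0.49674304 = 0.496743 (base)
P(M+2) = C(2,1) × 0.2952^1 × 0.7048^1 = 2 × 0.2952 × 0.7048 = 0.416114
Relative intensity = 0.416114 / 0.496743 × 100 = 83.8

83.8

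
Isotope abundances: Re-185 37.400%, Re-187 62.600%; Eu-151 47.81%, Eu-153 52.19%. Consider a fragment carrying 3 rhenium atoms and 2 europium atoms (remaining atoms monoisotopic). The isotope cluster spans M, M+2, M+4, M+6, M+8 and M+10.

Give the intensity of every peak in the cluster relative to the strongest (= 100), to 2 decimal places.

Rhenium pattern (n=3): 0.05231362 : 0.26268713 : 0.43968487 : 0.24531438
Europium pattern (n=2): 0.22857961 : 0.49904078 : 0.27237961
Convolve the two distributions (both contribute in 2-u steps):
  M: 0.05231362×0.22857961 = 0.011958
  M+2: 0.05231362×0.49904078 + 0.26268713×0.22857961 = 0.086152
  M+4: 0.05231362×0.27237961 + 0.26268713×0.49904078 + 0.43968487×0.22857961 = 0.245844
  M+6: 0.26268713×0.27237961 + 0.43968487×0.49904078 + 0.24531438×0.22857961 = 0.347045
  M+8: 0.43968487×0.27237961 + 0.24531438×0.49904078 = 0.242183
  M+10: 0.24531438×0.27237961 = 0.066819
Scale to base peak (0.347045) = 100: 3.45 : 24.82 : 70.84 : 100.00 : 69.78 : 19.25

3.45 : 24.82 : 70.84 : 100.00 : 69.78 : 19.25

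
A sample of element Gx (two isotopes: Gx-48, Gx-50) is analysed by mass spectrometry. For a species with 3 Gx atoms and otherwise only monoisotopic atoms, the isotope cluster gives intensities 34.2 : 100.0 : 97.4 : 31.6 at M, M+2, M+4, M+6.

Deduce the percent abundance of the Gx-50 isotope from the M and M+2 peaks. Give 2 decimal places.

49.36%

Write p for the Gx-48 fraction. I(M+2)/I(M) = [C(3,1)·p^2·(1−p)] / p^3 = 3·(1−p)/p = 100.0/34.2 = 2.9240
(1−p)/p = 2.9240/3 = 0.9747  ⇒  p = 1/(1 + 0.9747) = 0.5064
Gx-48: 50.64%, Gx-50: 49.36%.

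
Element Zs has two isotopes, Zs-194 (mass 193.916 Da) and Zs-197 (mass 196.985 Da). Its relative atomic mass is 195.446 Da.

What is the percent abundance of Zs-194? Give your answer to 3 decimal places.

50.147%

Let x be the fractional abundance of Zs-194; then Zs-197 has abundance 1 − x.
193.916·x + 196.985·(1 − x) = 195.446
(193.916 − 196.985)·x = 195.446 − 196.985
x = -1.539 / -3.069 = 0.50147 → 50.147% Zs-194, 49.853% Zs-197.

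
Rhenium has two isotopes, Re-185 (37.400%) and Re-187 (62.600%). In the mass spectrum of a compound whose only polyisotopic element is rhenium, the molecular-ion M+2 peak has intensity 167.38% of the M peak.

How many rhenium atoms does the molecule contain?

For n independent Re atoms, I(M+2)/I(M) = n · (abundance Re-187) / (abundance Re-185) = n · 0.62600/0.37400.
n = 1.6738 × 0.37400/0.62600 = 1.00 ≈ 1

1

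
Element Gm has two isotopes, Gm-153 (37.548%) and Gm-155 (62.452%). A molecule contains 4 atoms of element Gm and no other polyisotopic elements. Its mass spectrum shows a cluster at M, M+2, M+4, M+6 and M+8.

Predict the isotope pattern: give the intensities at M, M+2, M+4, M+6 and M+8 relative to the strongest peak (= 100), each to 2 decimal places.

5.43 : 36.15 : 90.18 : 100.00 : 41.58

The 4 Gm atoms are independent, so intensities follow the terms of (0.37548 + 0.62452)^4.
P(M) = 0.37548^4 = 0.019877
P(M+2) = 4 × 0.37548^3 × 0.62452^1 = 0.132241
P(M+4) = 6 × 0.37548^2 × 0.62452^2 = 0.329927
P(M+6) = 4 × 0.37548^1 × 0.62452^3 = 0.365836
P(M+8) = 0.62452^4 = 0.152120
The M+6 peak is largest (0.365836); scaling to 100 gives 5.43 : 36.15 : 90.18 : 100.00 : 41.58.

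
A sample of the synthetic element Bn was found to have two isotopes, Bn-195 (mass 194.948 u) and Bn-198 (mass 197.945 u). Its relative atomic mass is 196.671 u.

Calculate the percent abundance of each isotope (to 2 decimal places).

With x = fraction of Bn-195 (so Bn-198 is 1 − x):
194.948·x + 197.945·(1 − x) = 196.671
(194.948 − 197.945)·x = 196.671 − 197.945
x = -1.274 / -2.997 = 0.42509 → 42.51% Bn-195, 57.49% Bn-198.

Bn-195: 42.51%, Bn-198: 57.49%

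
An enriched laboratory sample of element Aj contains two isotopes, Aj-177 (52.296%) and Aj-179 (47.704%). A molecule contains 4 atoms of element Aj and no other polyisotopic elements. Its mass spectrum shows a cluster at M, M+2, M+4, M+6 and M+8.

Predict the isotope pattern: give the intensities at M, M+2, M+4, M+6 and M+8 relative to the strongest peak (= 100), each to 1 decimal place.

20.0 : 73.1 : 100.0 : 60.8 : 13.9

Each Aj atom is independently Aj-177 (p = 0.52296) or Aj-179 (q = 0.47704); the cluster is the binomial expansion (p + q)^4.
P(M) = 0.52296^4 = 0.074795
P(M+2) = 4 × 0.52296^3 × 0.47704^1 = 0.272910
P(M+4) = 6 × 0.52296^2 × 0.47704^2 = 0.373420
P(M+6) = 4 × 0.52296^1 × 0.47704^3 = 0.227087
P(M+8) = 0.47704^4 = 0.051787
The M+4 peak is largest (0.373420); scaling to 100 gives 20.0 : 73.1 : 100.0 : 60.8 : 13.9.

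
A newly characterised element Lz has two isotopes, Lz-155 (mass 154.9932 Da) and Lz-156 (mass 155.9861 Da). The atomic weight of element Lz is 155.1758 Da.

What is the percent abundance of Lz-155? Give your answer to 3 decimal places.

Let x be the fractional abundance of Lz-155; then Lz-156 has abundance 1 − x.
154.9932·x + 155.9861·(1 − x) = 155.1758
(154.9932 − 155.9861)·x = 155.1758 − 155.9861
x = -0.8103 / -0.9929 = 0.81609 → 81.609% Lz-155, 18.391% Lz-156.

81.609%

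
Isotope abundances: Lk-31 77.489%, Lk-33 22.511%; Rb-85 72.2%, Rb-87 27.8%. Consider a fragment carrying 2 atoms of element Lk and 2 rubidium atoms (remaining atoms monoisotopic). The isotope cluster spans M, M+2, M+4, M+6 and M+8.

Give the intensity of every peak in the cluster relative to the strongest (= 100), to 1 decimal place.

Element Lk pattern (n=2): 0.60045451 : 0.34887098 : 0.05067451
Rubidium pattern (n=2): 0.521284 : 0.401432 : 0.077284
Convolve the two distributions (both contribute in 2-u steps):
  M: 0.60045451×0.521284 = 0.313007
  M+2: 0.60045451×0.401432 + 0.34887098×0.521284 = 0.422903
  M+4: 0.60045451×0.077284 + 0.34887098×0.401432 + 0.05067451×0.521284 = 0.212869
  M+6: 0.34887098×0.077284 + 0.05067451×0.401432 = 0.047305
  M+8: 0.05067451×0.077284 = 0.003916
Scale to base peak (0.422903) = 100: 74.0 : 100.0 : 50.3 : 11.2 : 0.9

74.0 : 100.0 : 50.3 : 11.2 : 0.9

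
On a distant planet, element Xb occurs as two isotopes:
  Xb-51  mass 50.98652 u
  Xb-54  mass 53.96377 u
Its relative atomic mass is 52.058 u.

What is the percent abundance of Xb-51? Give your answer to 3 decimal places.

Let x be the fractional abundance of Xb-51; then Xb-54 has abundance 1 − x.
50.98652·x + 53.96377·(1 − x) = 52.058
(50.98652 − 53.96377)·x = 52.058 − 53.96377
x = -1.90577 / -2.97725 = 0.64011 → 64.011% Xb-51, 35.989% Xb-54.

64.011%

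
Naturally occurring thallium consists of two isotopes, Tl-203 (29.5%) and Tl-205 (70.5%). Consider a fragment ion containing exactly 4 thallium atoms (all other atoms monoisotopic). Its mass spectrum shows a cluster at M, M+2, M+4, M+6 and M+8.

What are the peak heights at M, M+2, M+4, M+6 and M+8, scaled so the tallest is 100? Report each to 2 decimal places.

1.83 : 17.51 : 62.77 : 100.00 : 59.75

The 4 Tl atoms are independent, so intensities follow the terms of (0.295 + 0.705)^4.
P(M) = 0.295^4 = 0.007573
P(M+2) = 4 × 0.295^3 × 0.705^1 = 0.072396
P(M+4) = 6 × 0.295^2 × 0.705^2 = 0.259522
P(M+6) = 4 × 0.295^1 × 0.705^3 = 0.413475
P(M+8) = 0.705^4 = 0.247034
The M+6 peak is largest (0.413475); scaling to 100 gives 1.83 : 17.51 : 62.77 : 100.00 : 59.75.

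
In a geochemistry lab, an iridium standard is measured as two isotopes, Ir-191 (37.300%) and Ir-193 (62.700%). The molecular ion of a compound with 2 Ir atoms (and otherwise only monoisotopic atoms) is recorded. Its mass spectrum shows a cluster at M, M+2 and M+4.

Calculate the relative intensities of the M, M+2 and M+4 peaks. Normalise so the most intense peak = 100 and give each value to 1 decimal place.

The 2 Ir atoms are independent, so intensities follow the terms of (0.37300 + 0.62700)^2.
P(M) = 0.37300^2 = 0.139129
P(M+2) = 2 × 0.37300^1 × 0.62700^1 = 0.467742
P(M+4) = 0.62700^2 = 0.393129
The M+2 peak is largest (0.467742); scaling to 100 gives 29.7 : 100.0 : 84.0.

29.7 : 100.0 : 84.0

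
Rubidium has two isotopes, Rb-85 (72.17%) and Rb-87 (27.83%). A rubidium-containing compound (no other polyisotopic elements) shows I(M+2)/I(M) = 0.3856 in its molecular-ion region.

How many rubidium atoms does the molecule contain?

For n independent Rb atoms, I(M+2)/I(M) = n · (abundance Rb-87) / (abundance Rb-85) = n · 0.2783/0.7217.
n = 0.3856 × 0.7217/0.2783 = 1.00 ≈ 1

1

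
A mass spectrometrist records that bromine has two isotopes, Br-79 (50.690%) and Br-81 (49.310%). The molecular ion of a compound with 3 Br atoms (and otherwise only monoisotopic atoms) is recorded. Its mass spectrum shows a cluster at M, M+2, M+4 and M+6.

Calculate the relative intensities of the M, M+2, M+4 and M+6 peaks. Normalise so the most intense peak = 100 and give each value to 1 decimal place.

34.3 : 100.0 : 97.3 : 31.5

Expanding (0.50690 + 0.49310)^3:
P(M) = 0.50690^3 = 0.130247
P(M+2) = 3 × 0.50690^2 × 0.49310^1 = 0.380103
P(M+4) = 3 × 0.50690^1 × 0.49310^2 = 0.369755
P(M+6) = 0.49310^3 = 0.119896
The M+2 peak is largest (0.380103); scaling to 100 gives 34.3 : 100.0 : 97.3 : 31.5.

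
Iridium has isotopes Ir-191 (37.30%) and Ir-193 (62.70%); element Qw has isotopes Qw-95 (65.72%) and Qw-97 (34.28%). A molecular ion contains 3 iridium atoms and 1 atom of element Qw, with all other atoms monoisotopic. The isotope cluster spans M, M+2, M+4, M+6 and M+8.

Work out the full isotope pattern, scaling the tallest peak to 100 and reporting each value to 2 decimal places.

9.00 : 50.10 : 100.00 : 82.57 : 22.31

Iridium pattern (n=3): 0.05189512 : 0.26170165 : 0.43991135 : 0.24649188
Element Qw pattern (n=1): 0.6572 : 0.3428
Convolve the two distributions (both contribute in 2-u steps):
  M: 0.05189512×0.6572 = 0.034105
  M+2: 0.05189512×0.3428 + 0.26170165×0.6572 = 0.189780
  M+4: 0.26170165×0.3428 + 0.43991135×0.6572 = 0.378821
  M+6: 0.43991135×0.3428 + 0.24649188×0.6572 = 0.312796
  M+8: 0.24649188×0.3428 = 0.084497
Scale to base peak (0.378821) = 100: 9.00 : 50.10 : 100.00 : 82.57 : 22.31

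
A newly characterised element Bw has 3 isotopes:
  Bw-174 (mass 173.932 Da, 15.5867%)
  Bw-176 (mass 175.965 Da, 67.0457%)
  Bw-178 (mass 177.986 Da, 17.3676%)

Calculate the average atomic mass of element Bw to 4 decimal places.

175.9991 Da

Weight each isotope mass by its fractional abundance: 0.155867 × 173.932 + 0.670457 × 175.965 + 0.173676 × 177.986
= 27.11026 + 117.97697 + 30.91190 = 175.99913 Da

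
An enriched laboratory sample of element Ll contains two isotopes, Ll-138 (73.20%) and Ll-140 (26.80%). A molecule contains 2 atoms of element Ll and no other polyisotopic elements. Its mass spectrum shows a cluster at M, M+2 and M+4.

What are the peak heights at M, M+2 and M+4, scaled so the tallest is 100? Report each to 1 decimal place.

The 2 Ll atoms are independent, so intensities follow the terms of (0.7320 + 0.2680)^2.
P(M) = 0.7320^2 = 0.535824
P(M+2) = 2 × 0.7320^1 × 0.2680^1 = 0.392352
P(M+4) = 0.2680^2 = 0.071824
The M peak is largest (0.535824); scaling to 100 gives 100.0 : 73.2 : 13.4.

100.0 : 73.2 : 13.4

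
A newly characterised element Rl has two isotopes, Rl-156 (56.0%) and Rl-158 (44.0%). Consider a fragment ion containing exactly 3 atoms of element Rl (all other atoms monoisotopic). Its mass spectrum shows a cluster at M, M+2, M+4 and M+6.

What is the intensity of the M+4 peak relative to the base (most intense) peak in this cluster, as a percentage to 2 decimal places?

78.57%

Binomial terms of (0.560 + 0.440)^3: M 0.1756, M+2 0.4140, M+4 0.3252, M+6 0.0852 → M+2 is the base peak.
P(M+2) = C(3,1) × 0.560^2 × 0.440^1 = 3 × 0.3136 × 0.4400 = 0.413952 (base)
P(M+4) = C(3,2) × 0.560^1 × 0.440^2 = 3 × 0.5600 × 0.1936 = 0.325248
Relative intensity = 0.325248 / 0.413952 × 100 = 78.57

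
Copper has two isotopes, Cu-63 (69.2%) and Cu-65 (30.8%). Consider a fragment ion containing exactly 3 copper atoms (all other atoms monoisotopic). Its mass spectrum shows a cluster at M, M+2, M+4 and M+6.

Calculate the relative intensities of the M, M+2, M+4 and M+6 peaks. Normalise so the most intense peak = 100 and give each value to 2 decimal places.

Expanding (0.692 + 0.308)^3:
P(M) = 0.692^3 = 0.331374
P(M+2) = 3 × 0.692^2 × 0.308^1 = 0.442470
P(M+4) = 3 × 0.692^1 × 0.308^2 = 0.196938
P(M+6) = 0.308^3 = 0.029218
The M+2 peak is largest (0.442470); scaling to 100 gives 74.89 : 100.00 : 44.51 : 6.60.

74.89 : 100.00 : 44.51 : 6.60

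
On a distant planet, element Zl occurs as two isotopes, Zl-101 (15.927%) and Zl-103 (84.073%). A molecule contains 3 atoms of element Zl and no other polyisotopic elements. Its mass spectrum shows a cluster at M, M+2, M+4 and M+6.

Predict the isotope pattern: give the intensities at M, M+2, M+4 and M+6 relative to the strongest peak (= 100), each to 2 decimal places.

0.68 : 10.77 : 56.83 : 100.00

The 3 Zl atoms are independent, so intensities follow the terms of (0.15927 + 0.84073)^3.
P(M) = 0.15927^3 = 0.004040
P(M+2) = 3 × 0.15927^2 × 0.84073^1 = 0.063980
P(M+4) = 3 × 0.15927^1 × 0.84073^2 = 0.337729
P(M+6) = 0.84073^3 = 0.594251
The M+6 peak is largest (0.594251); scaling to 100 gives 0.68 : 10.77 : 56.83 : 100.00.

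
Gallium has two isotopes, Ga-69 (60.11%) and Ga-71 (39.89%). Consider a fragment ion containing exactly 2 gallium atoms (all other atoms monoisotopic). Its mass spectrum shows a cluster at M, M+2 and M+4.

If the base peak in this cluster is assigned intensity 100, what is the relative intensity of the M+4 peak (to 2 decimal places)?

33.18

Term probabilities: M 0.3613, M+2 0.4796, M+4 0.1591. Base peak = M+2.
P(M+2) = C(2,1) × 0.6011^1 × 0.3989^1 = 2 × 0.6011 × 0.3989 = 0.479558 (base)
P(M+4) = C(2,2) × 0.6011^0 × 0.3989^2 = 1 × 1.0000 × 0.15912121 = 0.159121
Relative intensity = 0.159121 / 0.479558 × 100 = 33.18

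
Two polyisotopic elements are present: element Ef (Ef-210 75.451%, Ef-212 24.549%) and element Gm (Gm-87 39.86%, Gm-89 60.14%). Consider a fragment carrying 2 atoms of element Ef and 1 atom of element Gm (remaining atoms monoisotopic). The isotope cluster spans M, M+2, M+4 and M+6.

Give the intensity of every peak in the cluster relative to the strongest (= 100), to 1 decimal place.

46.3 : 100.0 : 50.4 : 7.4

Element Ef pattern (n=2): 0.56928534 : 0.37044932 : 0.06026534
Element Gm pattern (n=1): 0.3986 : 0.6014
Convolve the two distributions (both contribute in 2-u steps):
  M: 0.56928534×0.3986 = 0.226917
  M+2: 0.56928534×0.6014 + 0.37044932×0.3986 = 0.490029
  M+4: 0.37044932×0.6014 + 0.06026534×0.3986 = 0.246810
  M+6: 0.06026534×0.6014 = 0.036244
Scale to base peak (0.490029) = 100: 46.3 : 100.0 : 50.4 : 7.4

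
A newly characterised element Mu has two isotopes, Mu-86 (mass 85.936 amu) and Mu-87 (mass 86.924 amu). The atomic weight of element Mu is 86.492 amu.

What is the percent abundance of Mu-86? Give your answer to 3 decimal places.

43.725%

With x = fraction of Mu-86 (so Mu-87 is 1 − x):
85.936·x + 86.924·(1 − x) = 86.492
(85.936 − 86.924)·x = 86.492 − 86.924
x = -0.432 / -0.988 = 0.43725 → 43.725% Mu-86, 56.275% Mu-87.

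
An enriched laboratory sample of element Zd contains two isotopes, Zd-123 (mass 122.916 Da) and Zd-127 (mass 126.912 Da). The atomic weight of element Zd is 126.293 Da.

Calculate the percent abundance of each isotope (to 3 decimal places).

With x = fraction of Zd-123 (so Zd-127 is 1 − x):
122.916·x + 126.912·(1 − x) = 126.293
(122.916 − 126.912)·x = 126.293 − 126.912
x = -0.619 / -3.996 = 0.15490 → 15.490% Zd-123, 84.510% Zd-127.

Zd-123: 15.490%, Zd-127: 84.510%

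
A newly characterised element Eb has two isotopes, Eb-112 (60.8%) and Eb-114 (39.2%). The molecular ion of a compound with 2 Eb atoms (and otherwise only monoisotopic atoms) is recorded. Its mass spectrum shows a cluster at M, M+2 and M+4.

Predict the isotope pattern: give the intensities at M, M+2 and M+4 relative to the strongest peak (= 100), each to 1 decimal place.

The 2 Eb atoms are independent, so intensities follow the terms of (0.608 + 0.392)^2.
P(M) = 0.608^2 = 0.369664
P(M+2) = 2 × 0.608^1 × 0.392^1 = 0.476672
P(M+4) = 0.392^2 = 0.153664
The M+2 peak is largest (0.476672); scaling to 100 gives 77.6 : 100.0 : 32.2.

77.6 : 100.0 : 32.2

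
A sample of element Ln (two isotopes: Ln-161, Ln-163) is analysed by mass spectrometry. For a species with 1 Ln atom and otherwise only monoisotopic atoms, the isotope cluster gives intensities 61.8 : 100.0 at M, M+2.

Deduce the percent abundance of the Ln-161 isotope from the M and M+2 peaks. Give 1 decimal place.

Write p for the Ln-161 fraction. I(M+2)/I(M) = [C(1,1)·p^0·(1−p)] / p^1 = 1·(1−p)/p = 100.0/61.8 = 1.6181
(1−p)/p = 1.6181/1 = 1.6181  ⇒  p = 1/(1 + 1.6181) = 0.3820
Ln-161: 38.2%, Ln-163: 61.8%.

38.2%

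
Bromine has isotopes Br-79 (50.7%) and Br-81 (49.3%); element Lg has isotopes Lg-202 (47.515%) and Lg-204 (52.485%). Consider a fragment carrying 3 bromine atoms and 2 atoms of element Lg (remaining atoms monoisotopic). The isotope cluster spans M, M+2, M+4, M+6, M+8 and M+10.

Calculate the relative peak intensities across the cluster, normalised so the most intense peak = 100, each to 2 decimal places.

Bromine pattern (n=3): 0.13032384 : 0.38017547 : 0.36967753 : 0.11982316
Element Lg pattern (n=2): 0.22576752 : 0.49876496 : 0.27546752
Convolve the two distributions (both contribute in 2-u steps):
  M: 0.13032384×0.22576752 = 0.029423
  M+2: 0.13032384×0.49876496 + 0.38017547×0.22576752 = 0.150832
  M+4: 0.13032384×0.27546752 + 0.38017547×0.49876496 + 0.36967753×0.22576752 = 0.308979
  M+6: 0.38017547×0.27546752 + 0.36967753×0.49876496 + 0.11982316×0.22576752 = 0.316160
  M+8: 0.36967753×0.27546752 + 0.11982316×0.49876496 = 0.161598
  M+10: 0.11982316×0.27546752 = 0.033007
Scale to base peak (0.316160) = 100: 9.31 : 47.71 : 97.73 : 100.00 : 51.11 : 10.44

9.31 : 47.71 : 97.73 : 100.00 : 51.11 : 10.44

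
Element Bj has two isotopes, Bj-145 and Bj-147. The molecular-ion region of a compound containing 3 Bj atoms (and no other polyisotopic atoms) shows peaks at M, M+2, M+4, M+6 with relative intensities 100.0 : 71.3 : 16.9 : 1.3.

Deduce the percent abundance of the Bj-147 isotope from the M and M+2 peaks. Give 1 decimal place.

Write p for the Bj-145 fraction. I(M+2)/I(M) = [C(3,1)·p^2·(1−p)] / p^3 = 3·(1−p)/p = 71.3/100.0 = 0.7130
(1−p)/p = 0.7130/3 = 0.2377  ⇒  p = 1/(1 + 0.2377) = 0.8080
Bj-145: 80.8%, Bj-147: 19.2%.

19.2%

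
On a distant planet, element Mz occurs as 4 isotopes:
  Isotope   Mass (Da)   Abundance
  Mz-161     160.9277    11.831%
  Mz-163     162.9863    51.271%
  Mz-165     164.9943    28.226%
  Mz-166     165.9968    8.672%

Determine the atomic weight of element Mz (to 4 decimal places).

Weight each isotope mass by its fractional abundance: 0.11831 × 160.9277 + 0.51271 × 162.9863 + 0.28226 × 164.9943 + 0.08672 × 165.9968
= 19.03936 + 83.56471 + 46.57129 + 14.39524 = 163.57060 Da

163.5706 Da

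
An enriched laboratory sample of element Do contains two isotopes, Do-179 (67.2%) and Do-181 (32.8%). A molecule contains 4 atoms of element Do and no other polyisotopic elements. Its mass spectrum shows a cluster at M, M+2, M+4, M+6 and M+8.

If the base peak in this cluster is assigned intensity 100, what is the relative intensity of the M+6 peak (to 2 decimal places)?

Term probabilities: M 0.2039, M+2 0.3981, M+4 0.2915, M+6 0.0949, M+8 0.0116. Base peak = M+2.
P(M+2) = C(4,1) × 0.672^3 × 0.328^1 = 4 × 0.30346445 × 0.3280 = 0.398145 (base)
P(M+6) = C(4,3) × 0.672^1 × 0.328^3 = 4 × 0.6720 × 0.03528755 = 0.094853
Relative intensity = 0.094853 / 0.398145 × 100 = 23.82

23.82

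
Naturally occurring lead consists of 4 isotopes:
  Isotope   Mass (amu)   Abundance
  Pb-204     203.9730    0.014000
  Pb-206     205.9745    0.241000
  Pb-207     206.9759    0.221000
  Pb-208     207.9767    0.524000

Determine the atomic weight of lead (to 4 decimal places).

Average mass = Σ (abundance × isotope mass) = 0.014000 × 203.9730 + 0.241000 × 205.9745 + 0.221000 × 206.9759 + 0.524000 × 207.9767
= 2.85562 + 49.63985 + 45.74167 + 108.97979 = 207.21693 amu

207.2169 amu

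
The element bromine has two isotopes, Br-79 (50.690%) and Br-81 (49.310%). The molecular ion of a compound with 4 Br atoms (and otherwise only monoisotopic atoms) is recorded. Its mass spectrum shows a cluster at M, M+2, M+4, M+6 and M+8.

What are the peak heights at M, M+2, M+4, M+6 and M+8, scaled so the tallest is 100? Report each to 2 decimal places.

17.61 : 68.53 : 100.00 : 64.85 : 15.77

Each Br atom is independently Br-79 (p = 0.50690) or Br-81 (q = 0.49310); the cluster is the binomial expansion (p + q)^4.
P(M) = 0.50690^4 = 0.066022
P(M+2) = 4 × 0.50690^3 × 0.49310^1 = 0.256899
P(M+4) = 6 × 0.50690^2 × 0.49310^2 = 0.374857
P(M+6) = 4 × 0.50690^1 × 0.49310^3 = 0.243101
P(M+8) = 0.49310^4 = 0.059121
The M+4 peak is largest (0.374857); scaling to 100 gives 17.61 : 68.53 : 100.00 : 64.85 : 15.77.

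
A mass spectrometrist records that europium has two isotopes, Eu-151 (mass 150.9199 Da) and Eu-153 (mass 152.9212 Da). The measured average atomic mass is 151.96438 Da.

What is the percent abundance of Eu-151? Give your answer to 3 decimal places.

Writing the weighted mean with unknown fraction x of Eu-151:
150.9199·x + 152.9212·(1 − x) = 151.96438
(150.9199 − 152.9212)·x = 151.96438 − 152.9212
x = -0.95682 / -2.0013 = 0.47810 → 47.810% Eu-151, 52.190% Eu-153.

47.810%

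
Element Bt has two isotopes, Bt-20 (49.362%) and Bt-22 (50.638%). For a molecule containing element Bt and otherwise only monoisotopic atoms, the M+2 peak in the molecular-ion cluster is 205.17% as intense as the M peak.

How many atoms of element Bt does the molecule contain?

For n independent Bt atoms, I(M+2)/I(M) = n · (abundance Bt-22) / (abundance Bt-20) = n · 0.50638/0.49362.
n = 2.0517 × 0.49362/0.50638 = 2.00 ≈ 2

2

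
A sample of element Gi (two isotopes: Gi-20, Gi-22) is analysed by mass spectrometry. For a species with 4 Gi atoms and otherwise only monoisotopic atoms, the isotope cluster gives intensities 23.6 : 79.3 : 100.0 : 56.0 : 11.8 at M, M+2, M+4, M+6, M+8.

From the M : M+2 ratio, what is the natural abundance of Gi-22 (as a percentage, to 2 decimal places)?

45.65%

If p is the fraction of Gi that is Gi-20, then I(M+2)/I(M) = [C(4,1)·p^3·(1−p)] / p^4 = 4·(1−p)/p = 79.3/23.6 = 3.3602
(1−p)/p = 3.3602/4 = 0.8400  ⇒  p = 1/(1 + 0.8400) = 0.5435
Gi-20: 54.35%, Gi-22: 45.65%.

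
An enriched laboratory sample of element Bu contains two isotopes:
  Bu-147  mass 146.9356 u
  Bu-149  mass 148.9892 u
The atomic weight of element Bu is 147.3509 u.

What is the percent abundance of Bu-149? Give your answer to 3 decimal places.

20.223%

With x = fraction of Bu-147 (so Bu-149 is 1 − x):
146.9356·x + 148.9892·(1 − x) = 147.3509
(146.9356 − 148.9892)·x = 147.3509 − 148.9892
x = -1.6383 / -2.0536 = 0.79777 → 79.777% Bu-147, 20.223% Bu-149.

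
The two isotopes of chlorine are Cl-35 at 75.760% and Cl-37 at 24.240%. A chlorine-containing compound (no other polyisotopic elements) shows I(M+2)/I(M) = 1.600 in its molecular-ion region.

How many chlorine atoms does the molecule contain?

5

The M+2/M ratio from n Cl atoms is n · q/p = n · 0.24240/0.75760.
n = 1.600 × 0.75760/0.24240 = 5.00 ≈ 5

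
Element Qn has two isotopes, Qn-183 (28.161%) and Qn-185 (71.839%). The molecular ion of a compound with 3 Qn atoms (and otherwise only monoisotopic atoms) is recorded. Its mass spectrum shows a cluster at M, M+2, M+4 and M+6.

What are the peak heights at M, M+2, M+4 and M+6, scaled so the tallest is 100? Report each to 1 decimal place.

5.1 : 39.2 : 100.0 : 85.0

Each Qn atom is independently Qn-183 (p = 0.28161) or Qn-185 (q = 0.71839); the cluster is the binomial expansion (p + q)^3.
P(M) = 0.28161^3 = 0.022333
P(M+2) = 3 × 0.28161^2 × 0.71839^1 = 0.170914
P(M+4) = 3 × 0.28161^1 × 0.71839^2 = 0.436003
P(M+6) = 0.71839^3 = 0.370750
The M+4 peak is largest (0.436003); scaling to 100 gives 5.1 : 39.2 : 100.0 : 85.0.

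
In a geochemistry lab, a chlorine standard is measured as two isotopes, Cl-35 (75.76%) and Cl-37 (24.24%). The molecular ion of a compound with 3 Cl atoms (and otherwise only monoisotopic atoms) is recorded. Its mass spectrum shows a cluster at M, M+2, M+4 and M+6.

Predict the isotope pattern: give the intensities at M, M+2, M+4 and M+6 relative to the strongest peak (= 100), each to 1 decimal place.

100.0 : 96.0 : 30.7 : 3.3

Each Cl atom is independently Cl-35 (p = 0.7576) or Cl-37 (q = 0.2424); the cluster is the binomial expansion (p + q)^3.
P(M) = 0.7576^3 = 0.434830
P(M+2) = 3 × 0.7576^2 × 0.2424^1 = 0.417382
P(M+4) = 3 × 0.7576^1 × 0.2424^2 = 0.133545
P(M+6) = 0.2424^3 = 0.014243
The M peak is largest (0.434830); scaling to 100 gives 100.0 : 96.0 : 30.7 : 3.3.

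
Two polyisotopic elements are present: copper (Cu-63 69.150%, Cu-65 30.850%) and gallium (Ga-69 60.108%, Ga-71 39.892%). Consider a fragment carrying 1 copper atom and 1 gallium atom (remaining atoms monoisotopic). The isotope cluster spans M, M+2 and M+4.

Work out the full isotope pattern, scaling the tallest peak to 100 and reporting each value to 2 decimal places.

90.11 : 100.00 : 26.68

Copper pattern (n=1): 0.6915 : 0.3085
Gallium pattern (n=1): 0.60108 : 0.39892
Convolve the two distributions (both contribute in 2-u steps):
  M: 0.6915×0.60108 = 0.415647
  M+2: 0.6915×0.39892 + 0.3085×0.60108 = 0.461286
  M+4: 0.3085×0.39892 = 0.123067
Scale to base peak (0.461286) = 100: 90.11 : 100.00 : 26.68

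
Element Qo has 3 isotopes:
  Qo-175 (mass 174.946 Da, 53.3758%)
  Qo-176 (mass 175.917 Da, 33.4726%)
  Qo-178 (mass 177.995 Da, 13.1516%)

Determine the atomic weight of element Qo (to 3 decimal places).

175.672 Da

Average mass = Σ (abundance × isotope mass) = 0.533758 × 174.946 + 0.334726 × 175.917 + 0.131516 × 177.995
= 93.3788 + 58.8840 + 23.4092 = 175.6720 Da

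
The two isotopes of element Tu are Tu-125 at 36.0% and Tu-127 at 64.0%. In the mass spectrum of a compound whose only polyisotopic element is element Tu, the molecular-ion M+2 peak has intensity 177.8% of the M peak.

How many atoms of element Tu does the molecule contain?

The M+2/M ratio from n Tu atoms is n · q/p = n · 0.640/0.360.
n = 1.778 × 0.360/0.640 = 1.00 ≈ 1

1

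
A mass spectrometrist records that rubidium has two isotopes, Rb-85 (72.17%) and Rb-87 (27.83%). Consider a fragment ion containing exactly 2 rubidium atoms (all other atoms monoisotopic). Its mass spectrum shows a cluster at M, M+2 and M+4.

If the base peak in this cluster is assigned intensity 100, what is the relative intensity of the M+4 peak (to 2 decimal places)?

14.87

Binomial terms of (0.7217 + 0.2783)^2: M 0.5209, M+2 0.4017, M+4 0.0775 → M is the base peak.
P(M) = C(2,0) × 0.7217^2 × 0.2783^0 = 1 × 0.52085089 × 1.0000 = 0.520851 (base)
P(M+4) = C(2,2) × 0.7217^0 × 0.2783^2 = 1 × 1.0000 × 0.07745089 = 0.077451
Relative intensity = 0.077451 / 0.520851 × 100 = 14.87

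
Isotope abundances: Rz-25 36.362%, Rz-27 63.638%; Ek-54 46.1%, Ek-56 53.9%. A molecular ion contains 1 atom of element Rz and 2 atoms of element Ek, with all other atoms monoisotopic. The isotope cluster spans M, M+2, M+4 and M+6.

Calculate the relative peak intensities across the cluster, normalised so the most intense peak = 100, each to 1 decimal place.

18.3 : 74.9 : 100.0 : 43.8

Element Rz pattern (n=1): 0.36362 : 0.63638
Element Ek pattern (n=2): 0.212521 : 0.496958 : 0.290521
Convolve the two distributions (both contribute in 2-u steps):
  M: 0.36362×0.212521 = 0.077277
  M+2: 0.36362×0.496958 + 0.63638×0.212521 = 0.315948
  M+4: 0.36362×0.290521 + 0.63638×0.496958 = 0.421893
  M+6: 0.63638×0.290521 = 0.184882
Scale to base peak (0.421893) = 100: 18.3 : 74.9 : 100.0 : 43.8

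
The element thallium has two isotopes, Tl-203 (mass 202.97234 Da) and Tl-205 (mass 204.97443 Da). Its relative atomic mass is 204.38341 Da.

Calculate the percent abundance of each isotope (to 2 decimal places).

With x = fraction of Tl-203 (so Tl-205 is 1 − x):
202.97234·x + 204.97443·(1 − x) = 204.38341
(202.97234 − 204.97443)·x = 204.38341 − 204.97443
x = -0.59102 / -2.00209 = 0.29520 → 29.52% Tl-203, 70.48% Tl-205.

Tl-203: 29.52%, Tl-205: 70.48%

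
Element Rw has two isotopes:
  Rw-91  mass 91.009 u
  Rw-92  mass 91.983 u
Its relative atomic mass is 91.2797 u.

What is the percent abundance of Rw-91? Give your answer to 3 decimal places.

72.207%

Writing the weighted mean with unknown fraction x of Rw-91:
91.009·x + 91.983·(1 − x) = 91.2797
(91.009 − 91.983)·x = 91.2797 − 91.983
x = -0.7033 / -0.974 = 0.72207 → 72.207% Rw-91, 27.793% Rw-92.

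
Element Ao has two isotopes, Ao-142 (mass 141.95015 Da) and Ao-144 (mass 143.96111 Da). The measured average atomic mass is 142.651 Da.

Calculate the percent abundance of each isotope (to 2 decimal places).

Let x be the fractional abundance of Ao-142; then Ao-144 has abundance 1 − x.
141.95015·x + 143.96111·(1 − x) = 142.651
(141.95015 − 143.96111)·x = 142.651 − 143.96111
x = -1.31011 / -2.01096 = 0.65148 → 65.15% Ao-142, 34.85% Ao-144.

Ao-142: 65.15%, Ao-144: 34.85%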